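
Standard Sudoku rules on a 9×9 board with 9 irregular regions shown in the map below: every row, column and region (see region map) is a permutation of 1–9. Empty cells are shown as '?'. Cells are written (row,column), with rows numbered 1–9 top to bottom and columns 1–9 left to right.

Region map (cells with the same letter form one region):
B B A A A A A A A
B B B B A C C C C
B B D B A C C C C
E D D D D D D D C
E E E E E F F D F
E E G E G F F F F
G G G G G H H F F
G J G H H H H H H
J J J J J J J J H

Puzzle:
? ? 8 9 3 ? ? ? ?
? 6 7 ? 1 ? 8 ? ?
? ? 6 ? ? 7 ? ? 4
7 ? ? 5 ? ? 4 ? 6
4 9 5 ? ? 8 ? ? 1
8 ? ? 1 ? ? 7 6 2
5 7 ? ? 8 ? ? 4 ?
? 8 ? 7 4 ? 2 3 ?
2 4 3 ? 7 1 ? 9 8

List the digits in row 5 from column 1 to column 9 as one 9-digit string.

(1,1) = 1: row 1 has {3,8,9}; col 1 has {2,4,5,7,8}; region has {6,7} → only 1 remains.
(5,7) = 3: row 5 has {1,4,5,8,9}; col 7 has {2,4,7,8}; region has {1,2,4,6,7,8} → only 3 remains.
(6,2) = 3: row 6 has {1,2,6,7,8}; col 2 has {4,6,7,8,9}; region has {1,4,5,7,8,9} → only 3 remains.
(6,5) = 9: row 6 has {1,2,3,6,7,8}; col 5 has {1,3,4,7,8}; region has {5,7,8} → only 9 remains.
(6,6) = 5: row 6 has {1,2,3,6,7,8,9}; col 6 has {1,7,8}; region has {1,2,3,4,6,7,8} → only 5 remains.
(7,9) = 9: row 7 has {4,5,7,8}; col 9 has {1,2,4,6,8}; region has {1,2,3,4,5,6,7,8} → only 9 remains.
(8,1) = 6: row 8 has {2,3,4,7,8}; col 1 has {1,2,4,5,7,8}; region has {5,7,8,9} → only 6 remains.
(8,3) = 1: row 8 has {2,3,4,6,7,8}; col 3 has {3,5,6,7,8}; region has {5,6,7,8,9} → only 1 remains.
(8,6) = 9: row 8 has {1,2,3,4,6,7,8}; col 6 has {1,5,7,8}; region has {2,3,4,7,8} → only 9 remains.
(8,9) = 5: row 8 has {1,2,3,4,6,7,8,9}; col 9 has {1,2,4,6,8,9}; region has {2,3,4,7,8,9} → only 5 remains.
(9,4) = 6: row 9 has {1,2,3,4,7,8,9}; col 4 has {1,5,7,9}; region has {1,2,3,4,7,8,9} → only 6 remains.
(9,7) = 5: row 9 has {1,2,3,4,6,7,8,9}; col 7 has {2,3,4,7,8}; region has {1,2,3,4,6,7,8,9} → only 5 remains.
(1,7) = 6: row 1 has {1,3,8,9}; col 7 has {2,3,4,5,7,8}; region has {1,3,8,9} → only 6 remains.
(1,9) = 7: row 1 has {1,3,6,8,9}; col 9 has {1,2,4,5,6,8,9}; region has {1,3,6,8,9} → only 7 remains.
(2,9) = 3: row 2 has {1,6,7,8}; col 9 has {1,2,4,5,6,7,8,9}; region has {4,6,7,8} → only 3 remains.
(4,5) = 2: row 4 has {4,5,6,7}; col 5 has {1,3,4,7,8,9}; region has {4,5,6} → only 2 remains.
(4,6) = 3: row 4 has {2,4,5,6,7}; col 6 has {1,5,7,8,9}; region has {2,4,5,6} → only 3 remains.
(5,4) = 2: row 5 has {1,3,4,5,8,9}; col 4 has {1,5,6,7,9}; region has {1,3,4,5,7,8,9} → only 2 remains.
(5,5) = 6: row 5 has {1,2,3,4,5,8,9}; col 5 has {1,2,3,4,7,8,9}; region has {1,2,3,4,5,7,8,9} → only 6 remains.
(5,8) = 7: row 5 has {1,2,3,4,5,6,8,9}; col 8 has {3,4,6,9}; region has {2,3,4,5,6} → only 7 remains.

495268371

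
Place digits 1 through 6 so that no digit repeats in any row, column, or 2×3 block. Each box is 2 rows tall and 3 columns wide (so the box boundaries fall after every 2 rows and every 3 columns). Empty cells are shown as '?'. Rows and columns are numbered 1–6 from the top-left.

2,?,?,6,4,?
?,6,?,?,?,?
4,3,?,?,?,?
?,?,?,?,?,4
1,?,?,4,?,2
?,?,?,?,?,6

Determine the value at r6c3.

r5c2 = 5 (sole candidate).
r5c5 = 3 (sole candidate).
r6c1 = 3 (sole candidate).
r1c2 = 1 (sole candidate).
r2c1 = 5 (sole candidate).
r4c1 = 6 (sole candidate).
r4c2 = 2 (sole candidate).
r5c3 = 6 (sole candidate).
r6c2 = 4 (sole candidate).
r6c3 = 2: row 6 has {3,4,6}; col 3 has {6}; box has {1,3,4,5,6} → only 2 remains.

2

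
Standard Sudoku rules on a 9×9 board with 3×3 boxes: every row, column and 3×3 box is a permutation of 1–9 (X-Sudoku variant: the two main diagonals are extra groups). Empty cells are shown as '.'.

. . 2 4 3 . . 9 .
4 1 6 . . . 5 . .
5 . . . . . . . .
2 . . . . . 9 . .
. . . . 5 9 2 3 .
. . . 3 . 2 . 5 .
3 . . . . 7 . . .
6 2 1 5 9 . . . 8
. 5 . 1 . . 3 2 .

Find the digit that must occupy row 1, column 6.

row 2, column 6 = 8: row 2 has {1,4,5,6}; col 6 has {2,7,9}; box has {3,4} → only 8 remains.
row 2, column 8 = 7: row 2 has {1,4,5,6,8}; col 8 has {2,3,5,9}; box has {5,9}; anti-diagonal has {2,3,5} → only 7 remains.
row 8, column 8 = 4: row 8 has {1,2,5,6,8,9}; col 8 has {2,3,5,7,9}; box has {2,3,8}; main diagonal has {1,2,5} → only 4 remains.
row 2, column 5 = 2: row 2 has {1,4,5,6,7,8}; col 5 has {3,5,9}; box has {3,4,8} → only 2 remains.
row 2, column 9 = 3: row 2 has {1,2,4,5,6,7,8}; col 9 has {8}; box has {5,7,9} → only 3 remains.
row 7, column 7 = 6: row 7 has {3,7}; col 7 has {2,3,5,9}; box has {2,3,4,8}; main diagonal has {1,2,4,5} → only 6 remains.
row 7, column 8 = 1: row 7 has {3,6,7}; col 8 has {2,3,4,5,7,9}; box has {2,3,4,6,8} → only 1 remains.
row 8, column 6 = 3: row 8 has {1,2,4,5,6,8,9}; col 6 has {2,7,8,9}; box has {1,5,7,9} → only 3 remains.
row 8, column 7 = 7: row 8 has {1,2,3,4,5,6,8,9}; col 7 has {2,3,5,6,9}; box has {1,2,3,4,6,8} → only 7 remains.
row 9, column 9 = 9: row 9 has {1,2,3,5}; col 9 has {3,8}; box has {1,2,3,4,6,7,8}; main diagonal has {1,2,4,5,6} → only 9 remains.
row 2, column 4 = 9: row 2 has {1,2,3,4,5,6,7,8}; col 4 has {1,3,4,5}; box has {2,3,4,8} → only 9 remains.
row 7, column 9 = 5: row 7 has {1,3,6,7}; col 9 has {3,8,9}; box has {1,2,3,4,6,7,8,9} → only 5 remains.
row 9, column 1 = 8: row 9 has {1,2,3,5,9}; col 1 has {2,3,4,5,6}; box has {1,2,3,5,6}; anti-diagonal has {2,3,5,7} → only 8 remains.
row 1, column 1 = 7: row 1 has {2,3,4,9}; col 1 has {2,3,4,5,6,8}; box has {1,2,4,5,6}; main diagonal has {1,2,4,5,6,9} → only 7 remains.
row 1, column 2 = 8: row 1 has {2,3,4,7,9}; col 2 has {1,2,5}; box has {1,2,4,5,6,7} → only 8 remains.
row 1, column 7 = 1: row 1 has {2,3,4,7,8,9}; col 7 has {2,3,5,6,7,9}; box has {3,5,7,9} → only 1 remains.
row 1, column 9 = 6: row 1 has {1,2,3,4,7,8,9}; col 9 has {3,5,8,9}; box has {1,3,5,7,9}; anti-diagonal has {2,3,5,7,8} → only 6 remains.
row 3, column 3 = 3: row 3 has {5}; col 3 has {1,2,6}; box has {1,2,4,5,6,7,8}; main diagonal has {1,2,4,5,6,7,9} → only 3 remains.
row 3, column 7 = 4: row 3 has {3,5}; col 7 has {1,2,3,5,6,7,9}; box has {1,3,5,6,7,9}; anti-diagonal has {2,3,5,6,7,8} → only 4 remains.
row 3, column 8 = 8: row 3 has {3,4,5}; col 8 has {1,2,3,4,5,7,9}; box has {1,3,4,5,6,7,9} → only 8 remains.
row 3, column 9 = 2: row 3 has {3,4,5,8}; col 9 has {3,5,6,8,9}; box has {1,3,4,5,6,7,8,9} → only 2 remains.
row 4, column 4 = 8: row 4 has {2,9}; col 4 has {1,3,4,5,9}; box has {2,3,5,9}; main diagonal has {1,2,3,4,5,6,7,9} → only 8 remains.
row 4, column 6 = 1: row 4 has {2,8,9}; col 6 has {2,3,7,8,9}; box has {2,3,5,8,9}; anti-diagonal has {2,3,4,5,6,7,8} → only 1 remains.
row 4, column 8 = 6: row 4 has {1,2,8,9}; col 8 has {1,2,3,4,5,7,8,9}; box has {2,3,5,9} → only 6 remains.
row 5, column 1 = 1: row 5 has {2,3,5,9}; col 1 has {2,3,4,5,6,7,8}; box has {2} → only 1 remains.
row 6, column 1 = 9: row 6 has {2,3,5}; col 1 has {1,2,3,4,5,6,7,8}; box has {1,2} → only 9 remains.
row 6, column 7 = 8: row 6 has {2,3,5,9}; col 7 has {1,2,3,4,5,6,7,9}; box has {2,3,5,6,9} → only 8 remains.
row 7, column 3 = 9: row 7 has {1,3,5,6,7}; col 3 has {1,2,3,6}; box has {1,2,3,5,6,8}; anti-diagonal has {1,2,3,4,5,6,7,8} → only 9 remains.
row 7, column 4 = 2: row 7 has {1,3,5,6,7,9}; col 4 has {1,3,4,5,8,9}; box has {1,3,5,7,9} → only 2 remains.
row 1, column 6 = 5: row 1 has {1,2,3,4,6,7,8,9}; col 6 has {1,2,3,7,8,9}; box has {2,3,4,8,9} → only 5 remains.

5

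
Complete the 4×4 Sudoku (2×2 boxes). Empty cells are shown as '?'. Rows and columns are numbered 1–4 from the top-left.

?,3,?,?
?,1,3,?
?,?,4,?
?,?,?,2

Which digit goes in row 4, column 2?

4

row 2, column 4 = 4: row 2 has {1,3}; col 4 has {2}; box has {3} → only 4 remains.
row 3, column 2 = 2: row 3 has {4}; col 2 has {1,3}; box has {} → only 2 remains.
row 4, column 2 = 4: row 4 has {2}; col 2 has {1,2,3}; box has {2} → only 4 remains.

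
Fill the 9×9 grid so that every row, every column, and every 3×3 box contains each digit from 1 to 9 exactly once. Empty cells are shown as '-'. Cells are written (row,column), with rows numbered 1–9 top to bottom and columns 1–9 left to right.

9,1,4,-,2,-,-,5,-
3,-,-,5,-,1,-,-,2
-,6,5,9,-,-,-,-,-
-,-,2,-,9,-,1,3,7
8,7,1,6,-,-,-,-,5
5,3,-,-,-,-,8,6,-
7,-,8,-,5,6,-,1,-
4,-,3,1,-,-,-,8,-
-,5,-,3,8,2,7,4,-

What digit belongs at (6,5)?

(2,2) = 8 (sole candidate).
(2,3) = 7 (sole candidate).
(2,8) = 9 (sole candidate).
(3,1) = 2 (sole candidate).
(3,8) = 7 (sole candidate).
(4,1) = 6 (sole candidate).
(4,2) = 4 (sole candidate).
(4,4) = 8 (sole candidate).
(4,6) = 5 (sole candidate).
(5,8) = 2 (sole candidate).
(6,3) = 9 (sole candidate).
(6,9) = 4 (sole candidate).
(7,4) = 4 (sole candidate).
(8,5) = 7 (sole candidate).
(8,6) = 9 (sole candidate).
(8,9) = 6 (sole candidate).
(9,1) = 1 (sole candidate).
(9,3) = 6 (sole candidate).
(9,9) = 9 (sole candidate).
(1,4) = 7 (sole candidate).
(5,7) = 9 (sole candidate).
(6,4) = 2 (sole candidate).
(6,5) = 1: row 6 has {2,3,4,5,6,8,9}; col 5 has {2,5,7,8,9}; box has {2,5,6,8,9} → only 1 remains.

1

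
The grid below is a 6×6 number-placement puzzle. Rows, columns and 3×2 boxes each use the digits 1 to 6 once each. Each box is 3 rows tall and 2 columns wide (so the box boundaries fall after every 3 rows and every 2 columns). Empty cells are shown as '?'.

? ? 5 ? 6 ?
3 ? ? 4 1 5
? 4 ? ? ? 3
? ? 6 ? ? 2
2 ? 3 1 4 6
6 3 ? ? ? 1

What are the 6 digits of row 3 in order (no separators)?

541623

R1C1 = 1 (sole candidate).
R1C2 = 2 (sole candidate).
R1C4 = 3 (sole candidate).
R1C6 = 4 (sole candidate).
R2C2 = 6 (sole candidate).
R2C3 = 2 (sole candidate).
R3C1 = 5: row 3 has {3,4}; col 1 has {1,2,3,6}; box has {1,2,3,4,6} → only 5 remains.
R3C3 = 1: row 3 has {3,4,5}; col 3 has {2,3,5,6}; box has {2,3,4,5} → only 1 remains.
R3C4 = 6: row 3 has {1,3,4,5}; col 4 has {1,3,4}; box has {1,2,3,4,5} → only 6 remains.
R3C5 = 2: row 3 has {1,3,4,5,6}; col 5 has {1,4,6}; box has {1,3,4,5,6} → only 2 remains.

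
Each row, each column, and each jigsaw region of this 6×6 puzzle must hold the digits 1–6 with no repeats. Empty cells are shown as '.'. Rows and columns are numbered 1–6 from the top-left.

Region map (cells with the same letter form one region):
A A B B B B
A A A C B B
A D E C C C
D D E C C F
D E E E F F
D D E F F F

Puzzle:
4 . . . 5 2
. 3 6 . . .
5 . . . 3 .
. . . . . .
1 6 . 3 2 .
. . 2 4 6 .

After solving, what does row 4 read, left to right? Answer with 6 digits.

row 1, column 2 = 1: row 1 has {2,4,5}; col 2 has {3,6}; region has {3,4,5,6} → only 1 remains.
row 1, column 3 = 3: row 1 has {1,2,4,5}; col 3 has {2,6}; region has {2,5} → only 3 remains.
row 1, column 4 = 6: row 1 has {1,2,3,4,5}; col 4 has {3,4}; region has {2,3,5} → only 6 remains.
row 2, column 1 = 2: row 2 has {3,6}; col 1 has {1,4,5}; region has {1,3,4,5,6} → only 2 remains.
row 5, column 6 = 5: row 5 has {1,2,3,6}; col 6 has {2}; region has {2,4,6} → only 5 remains.
row 6, column 1 = 3: row 6 has {2,4,6}; col 1 has {1,2,4,5}; region has {1} → only 3 remains.
row 6, column 2 = 5: row 6 has {2,3,4,6}; col 2 has {1,3,6}; region has {1,3} → only 5 remains.
row 6, column 6 = 1: row 6 has {2,3,4,5,6}; col 6 has {2,5}; region has {2,4,5,6} → only 1 remains.
row 2, column 6 = 4: row 2 has {2,3,6}; col 6 has {1,2,5}; region has {2,3,5,6} → only 4 remains.
row 3, column 6 = 6: row 3 has {3,5}; col 6 has {1,2,4,5}; region has {3} → only 6 remains.
row 4, column 1 = 6: row 4 has {}; col 1 has {1,2,3,4,5}; region has {1,3,5} → only 6 remains.
row 4, column 6 = 3: row 4 has {6}; col 6 has {1,2,4,5,6}; region has {1,2,4,5,6} → only 3 remains.
row 5, column 3 = 4: row 5 has {1,2,3,5,6}; col 3 has {2,3,6}; region has {2,3,6} → only 4 remains.
row 2, column 5 = 1: row 2 has {2,3,4,6}; col 5 has {2,3,5,6}; region has {2,3,4,5,6} → only 1 remains.
row 3, column 3 = 1: row 3 has {3,5,6}; col 3 has {2,3,4,6}; region has {2,3,4,6} → only 1 remains.
row 3, column 4 = 2: row 3 has {1,3,5,6}; col 4 has {3,4,6}; region has {3,6} → only 2 remains.
row 4, column 3 = 5: row 4 has {3,6}; col 3 has {1,2,3,4,6}; region has {1,2,3,4,6} → only 5 remains.
row 4, column 4 = 1: row 4 has {3,5,6}; col 4 has {2,3,4,6}; region has {2,3,6} → only 1 remains.
row 4, column 5 = 4: row 4 has {1,3,5,6}; col 5 has {1,2,3,5,6}; region has {1,2,3,6} → only 4 remains.
row 2, column 4 = 5: row 2 has {1,2,3,4,6}; col 4 has {1,2,3,4,6}; region has {1,2,3,4,6} → only 5 remains.
row 3, column 2 = 4: row 3 has {1,2,3,5,6}; col 2 has {1,3,5,6}; region has {1,3,5,6} → only 4 remains.
row 4, column 2 = 2: row 4 has {1,3,4,5,6}; col 2 has {1,3,4,5,6}; region has {1,3,4,5,6} → only 2 remains.

625143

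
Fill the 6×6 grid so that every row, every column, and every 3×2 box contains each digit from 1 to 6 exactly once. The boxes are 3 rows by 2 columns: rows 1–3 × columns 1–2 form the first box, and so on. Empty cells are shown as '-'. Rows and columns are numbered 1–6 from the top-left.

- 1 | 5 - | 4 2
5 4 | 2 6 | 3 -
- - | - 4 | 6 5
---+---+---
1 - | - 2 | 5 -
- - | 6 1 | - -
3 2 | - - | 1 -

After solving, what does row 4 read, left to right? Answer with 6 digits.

row 1, column 1 = 6 (sole candidate).
row 1, column 4 = 3 (sole candidate).
row 2, column 6 = 1 (sole candidate).
row 3, column 1 = 2 (sole candidate).
row 3, column 2 = 3 (sole candidate).
row 3, column 3 = 1 (sole candidate).
row 4, column 2 = 6: row 4 has {1,2,5}; col 2 has {1,2,3,4}; box has {1,2,3} → only 6 remains.
row 5, column 1 = 4 (sole candidate).
row 5, column 2 = 5 (sole candidate).
row 5, column 5 = 2 (sole candidate).
row 5, column 6 = 3 (sole candidate).
row 6, column 3 = 4 (sole candidate).
row 6, column 4 = 5 (sole candidate).
row 6, column 6 = 6 (sole candidate).
row 4, column 3 = 3: row 4 has {1,2,5,6}; col 3 has {1,2,4,5,6}; box has {1,2,4,5,6} → only 3 remains.
row 4, column 6 = 4: row 4 has {1,2,3,5,6}; col 6 has {1,2,3,5,6}; box has {1,2,3,5,6} → only 4 remains.

163254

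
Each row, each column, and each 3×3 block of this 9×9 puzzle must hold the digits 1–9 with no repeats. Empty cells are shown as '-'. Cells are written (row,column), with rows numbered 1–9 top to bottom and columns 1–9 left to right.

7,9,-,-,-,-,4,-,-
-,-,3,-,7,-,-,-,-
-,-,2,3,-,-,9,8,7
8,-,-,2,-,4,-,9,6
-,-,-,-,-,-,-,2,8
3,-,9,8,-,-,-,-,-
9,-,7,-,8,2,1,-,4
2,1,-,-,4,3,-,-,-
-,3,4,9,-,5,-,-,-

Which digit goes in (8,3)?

8

(7,4) = 6: row 7 has {1,2,4,7,8,9}; col 4 has {2,3,8,9}; box has {2,3,4,5,8,9} → only 6 remains.
(8,4) = 7: row 8 has {1,2,3,4}; col 4 has {2,3,6,8,9}; box has {2,3,4,5,6,8,9} → only 7 remains.
(9,1) = 6: row 9 has {3,4,5,9}; col 1 has {2,3,7,8,9}; box has {1,2,3,4,7,9} → only 6 remains.
(9,5) = 1: row 9 has {3,4,5,6,9}; col 5 has {4,7,8}; box has {2,3,4,5,6,7,8,9} → only 1 remains.
(9,8) = 7: row 9 has {1,3,4,5,6,9}; col 8 has {2,8,9}; box has {1,4} → only 7 remains.
(9,9) = 2: row 9 has {1,3,4,5,6,7,9}; col 9 has {4,6,7,8}; box has {1,4,7} → only 2 remains.
(7,2) = 5: row 7 has {1,2,4,6,7,8,9}; col 2 has {1,3,9}; box has {1,2,3,4,6,7,9} → only 5 remains.
(7,8) = 3: row 7 has {1,2,4,5,6,7,8,9}; col 8 has {2,7,8,9}; box has {1,2,4,7} → only 3 remains.
(8,3) = 8: row 8 has {1,2,3,4,7}; col 3 has {2,3,4,7,9}; box has {1,2,3,4,5,6,7,9} → only 8 remains.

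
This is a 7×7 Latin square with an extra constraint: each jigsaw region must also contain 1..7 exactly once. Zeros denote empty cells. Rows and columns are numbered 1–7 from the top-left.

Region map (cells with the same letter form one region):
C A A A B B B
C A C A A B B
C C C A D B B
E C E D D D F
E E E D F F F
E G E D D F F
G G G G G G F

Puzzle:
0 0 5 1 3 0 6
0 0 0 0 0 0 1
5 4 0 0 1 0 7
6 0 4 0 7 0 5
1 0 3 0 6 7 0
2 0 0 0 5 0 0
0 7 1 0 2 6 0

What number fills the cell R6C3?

R1C1 = 7 (sole candidate).
R1C2 = 2 (sole candidate).
R1C6 = 4 (sole candidate).
R2C1 = 3 (sole candidate).
R2C2 = 6 (sole candidate).
R2C3 = 2 (sole candidate).
R2C5 = 4 (sole candidate).
R2C6 = 5 (sole candidate).
R3C3 = 6 (sole candidate).
R3C4 = 3 (sole candidate).
R3C6 = 2 (sole candidate).
R4C2 = 1 (sole candidate).
R4C4 = 2 (sole candidate).
R4C6 = 3 (sole candidate).
R5C2 = 5 (sole candidate).
R5C4 = 4 (sole candidate).
R5C7 = 2 (sole candidate).
R6C2 = 3 (sole candidate).
R6C3 = 7: row 6 has {2,3,5}; col 3 has {1,2,3,4,5,6}; region has {1,2,3,4,5,6} → only 7 remains.

7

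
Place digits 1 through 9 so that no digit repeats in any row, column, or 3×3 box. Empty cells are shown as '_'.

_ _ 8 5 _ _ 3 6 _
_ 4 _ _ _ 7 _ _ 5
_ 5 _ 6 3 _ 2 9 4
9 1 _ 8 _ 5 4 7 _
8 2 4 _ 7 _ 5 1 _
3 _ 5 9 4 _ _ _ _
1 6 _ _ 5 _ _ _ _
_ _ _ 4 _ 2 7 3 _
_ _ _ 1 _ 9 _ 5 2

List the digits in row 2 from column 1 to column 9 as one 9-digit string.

643297185

r2c4 = 2: row 2 has {4,5,7}; col 4 has {1,4,5,6,8,9}; box has {3,5,6,7} → only 2 remains.
r2c8 = 8: row 2 has {2,4,5,7}; col 8 has {1,3,5,6,7,9}; box has {2,3,4,5,6,9} → only 8 remains.
r3c1 = 7: row 3 has {2,3,4,5,6,9}; col 1 has {1,3,8,9}; box has {4,5,8} → only 7 remains.
r3c3 = 1: row 3 has {2,3,4,5,6,7,9}; col 3 has {4,5,8}; box has {4,5,7,8} → only 1 remains.
r3c6 = 8: row 3 has {1,2,3,4,5,6,7,9}; col 6 has {2,5,7,9}; box has {2,3,5,6,7} → only 8 remains.
r4c3 = 6: row 4 has {1,4,5,7,8,9}; col 3 has {1,4,5,8}; box has {1,2,3,4,5,8,9} → only 6 remains.
r4c5 = 2: row 4 has {1,4,5,6,7,8,9}; col 5 has {3,4,5,7}; box has {4,5,7,8,9} → only 2 remains.
r4c9 = 3: row 4 has {1,2,4,5,6,7,8,9}; col 9 has {2,4,5}; box has {1,4,5,7} → only 3 remains.
r5c4 = 3: row 5 has {1,2,4,5,7,8}; col 4 has {1,2,4,5,6,8,9}; box has {2,4,5,7,8,9} → only 3 remains.
r5c6 = 6: row 5 has {1,2,3,4,5,7,8}; col 6 has {2,5,7,8,9}; box has {2,3,4,5,7,8,9} → only 6 remains.
r5c9 = 9: row 5 has {1,2,3,4,5,6,7,8}; col 9 has {2,3,4,5}; box has {1,3,4,5,7} → only 9 remains.
r6c2 = 7: row 6 has {3,4,5,9}; col 2 has {1,2,4,5,6}; box has {1,2,3,4,5,6,8,9} → only 7 remains.
r6c6 = 1: row 6 has {3,4,5,7,9}; col 6 has {2,5,6,7,8,9}; box has {2,3,4,5,6,7,8,9} → only 1 remains.
r6c8 = 2: row 6 has {1,3,4,5,7,9}; col 8 has {1,3,5,6,7,8,9}; box has {1,3,4,5,7,9} → only 2 remains.
r7c4 = 7: row 7 has {1,5,6}; col 4 has {1,2,3,4,5,6,8,9}; box has {1,2,4,5,9} → only 7 remains.
r7c6 = 3: row 7 has {1,5,6,7}; col 6 has {1,2,5,6,7,8,9}; box has {1,2,4,5,7,9} → only 3 remains.
r7c8 = 4: row 7 has {1,3,5,6,7}; col 8 has {1,2,3,5,6,7,8,9}; box has {2,3,5,7} → only 4 remains.
r7c9 = 8: row 7 has {1,3,4,5,6,7}; col 9 has {2,3,4,5,9}; box has {2,3,4,5,7} → only 8 remains.
r8c1 = 5: row 8 has {2,3,4,7}; col 1 has {1,3,7,8,9}; box has {1,6} → only 5 remains.
r8c3 = 9: row 8 has {2,3,4,5,7}; col 3 has {1,4,5,6,8}; box has {1,5,6} → only 9 remains.
r9c1 = 4: row 9 has {1,2,5,9}; col 1 has {1,3,5,7,8,9}; box has {1,5,6,9} → only 4 remains.
r9c7 = 6: row 9 has {1,2,4,5,9}; col 7 has {2,3,4,5,7}; box has {2,3,4,5,7,8} → only 6 remains.
r1c1 = 2: row 1 has {3,5,6,8}; col 1 has {1,3,4,5,7,8,9}; box has {1,4,5,7,8} → only 2 remains.
r1c2 = 9: row 1 has {2,3,5,6,8}; col 2 has {1,2,4,5,6,7}; box has {1,2,4,5,7,8} → only 9 remains.
r1c5 = 1: row 1 has {2,3,5,6,8,9}; col 5 has {2,3,4,5,7}; box has {2,3,5,6,7,8} → only 1 remains.
r1c6 = 4: row 1 has {1,2,3,5,6,8,9}; col 6 has {1,2,3,5,6,7,8,9}; box has {1,2,3,5,6,7,8} → only 4 remains.
r1c9 = 7: row 1 has {1,2,3,4,5,6,8,9}; col 9 has {2,3,4,5,8,9}; box has {2,3,4,5,6,8,9} → only 7 remains.
r2c1 = 6: row 2 has {2,4,5,7,8}; col 1 has {1,2,3,4,5,7,8,9}; box has {1,2,4,5,7,8,9} → only 6 remains.
r2c3 = 3: row 2 has {2,4,5,6,7,8}; col 3 has {1,4,5,6,8,9}; box has {1,2,4,5,6,7,8,9} → only 3 remains.
r2c5 = 9: row 2 has {2,3,4,5,6,7,8}; col 5 has {1,2,3,4,5,7}; box has {1,2,3,4,5,6,7,8} → only 9 remains.
r2c7 = 1: row 2 has {2,3,4,5,6,7,8,9}; col 7 has {2,3,4,5,6,7}; box has {2,3,4,5,6,7,8,9} → only 1 remains.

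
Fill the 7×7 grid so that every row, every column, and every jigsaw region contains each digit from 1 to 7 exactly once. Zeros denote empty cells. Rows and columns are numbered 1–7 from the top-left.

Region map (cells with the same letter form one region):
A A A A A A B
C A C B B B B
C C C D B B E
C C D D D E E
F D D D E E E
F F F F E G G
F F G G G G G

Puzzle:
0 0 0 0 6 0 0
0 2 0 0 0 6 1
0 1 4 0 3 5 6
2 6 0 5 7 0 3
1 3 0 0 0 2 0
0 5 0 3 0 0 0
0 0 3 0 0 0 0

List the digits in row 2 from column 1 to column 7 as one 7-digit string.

R2C5 = 4: row 2 has {1,2,6}; col 5 has {3,6,7}; region has {1,3,5,6} → only 4 remains.
R3C1 = 7 (sole candidate).
R3C4 = 2 (sole candidate).
R4C3 = 1 (sole candidate).
R4C6 = 4 (sole candidate).
R5C3 = 6 (sole candidate).
R5C4 = 4 (sole candidate).
R5C5 = 5 (sole candidate).
R5C7 = 7 (sole candidate).
R6C5 = 1 (sole candidate).
R6C6 = 7 (sole candidate).
R7C5 = 2 (sole candidate).
R7C6 = 1 (sole candidate).
R1C6 = 3 (sole candidate).
R1C7 = 2 (sole candidate).
R2C3 = 5: row 2 has {1,2,4,6}; col 3 has {1,3,4,6}; region has {1,2,4,6,7} → only 5 remains.
R2C4 = 7: row 2 has {1,2,4,5,6}; col 4 has {2,3,4,5}; region has {1,2,3,4,5,6} → only 7 remains.
R6C3 = 2 (sole candidate).
R6C7 = 4 (sole candidate).
R7C4 = 6 (sole candidate).
R7C7 = 5 (sole candidate).
R1C3 = 7 (sole candidate).
R1C4 = 1 (sole candidate).
R2C1 = 3: row 2 has {1,2,4,5,6,7}; col 1 has {1,2,7}; region has {1,2,4,5,6,7} → only 3 remains.

3257461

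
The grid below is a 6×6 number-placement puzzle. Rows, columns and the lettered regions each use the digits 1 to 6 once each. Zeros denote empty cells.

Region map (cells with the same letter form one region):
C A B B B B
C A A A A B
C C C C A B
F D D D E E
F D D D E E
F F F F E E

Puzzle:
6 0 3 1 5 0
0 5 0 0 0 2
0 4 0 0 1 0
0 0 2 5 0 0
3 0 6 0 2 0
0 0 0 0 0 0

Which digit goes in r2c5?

3

r1c2 = 2 (sole candidate).
r1c6 = 4 (sole candidate).
r2c1 = 1 (sole candidate).
r2c3 = 4 (sole candidate).
r3c3 = 5 (sole candidate).
r3c6 = 6 (sole candidate).
r4c1 = 4 (sole candidate).
r5c2 = 1 (sole candidate).
r5c4 = 4 (sole candidate).
r5c6 = 5 (sole candidate).
r6c2 = 6 (sole candidate).
r6c3 = 1 (sole candidate).
r6c4 = 2 (sole candidate).
r6c6 = 3 (sole candidate).
r3c1 = 2 (sole candidate).
r3c4 = 3 (sole candidate).
r4c2 = 3 (sole candidate).
r4c5 = 6 (sole candidate).
r4c6 = 1 (sole candidate).
r6c1 = 5 (sole candidate).
r6c5 = 4 (sole candidate).
r2c4 = 6 (sole candidate).
r2c5 = 3: row 2 has {1,2,4,5,6}; col 5 has {1,2,4,5,6}; region has {1,2,4,5,6} → only 3 remains.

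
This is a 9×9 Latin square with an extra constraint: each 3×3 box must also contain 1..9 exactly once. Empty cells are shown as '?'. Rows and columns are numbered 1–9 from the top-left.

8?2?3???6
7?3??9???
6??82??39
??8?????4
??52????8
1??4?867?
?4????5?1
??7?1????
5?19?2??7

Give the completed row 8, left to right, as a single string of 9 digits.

987514362

R3C3 = 4: row 3 has {2,3,6,8,9}; col 3 has {1,2,3,5,7,8}; box has {2,3,6,7,8} → only 4 remains.
R6C3 = 9: row 6 has {1,4,6,7,8}; col 3 has {1,2,3,4,5,7,8}; box has {1,5,8} → only 9 remains.
R6C5 = 5: row 6 has {1,4,6,7,8,9}; col 5 has {1,2,3}; box has {2,4,8} → only 5 remains.
R7C3 = 6: row 7 has {1,4,5}; col 3 has {1,2,3,4,5,7,8,9}; box has {1,4,5,7} → only 6 remains.
R1C2 = 9: in row 1, 9 can only go here (every other open cell in that row sees a 9).
R4C8 = 5: in row 4, 5 can only go here (every other open cell in that row sees a 5).
R5C1 = 4: in row 5, 4 can only go here (every other open cell in that row sees a 4).
R2C9 = 5: in column 9, 5 can only go here (every other open cell in that column sees a 5).
R2C2 = 1: row 2 has {3,5,7,9}; col 2 has {4,9}; box has {2,3,4,6,7,8,9} → only 1 remains.
R2C4 = 6: row 2 has {1,3,5,7,9}; col 4 has {2,4,8,9}; box has {2,3,8,9} → only 6 remains.
R2C5 = 4: row 2 has {1,3,5,6,7,9}; col 5 has {1,2,3,5}; box has {2,3,6,8,9} → only 4 remains.
R3C2 = 5: row 3 has {2,3,4,6,8,9}; col 2 has {1,4,9}; box has {1,2,3,4,6,7,8,9} → only 5 remains.
R8C6 = 4: in column 6, 4 can only go here (every other open cell in that column sees a 4).
R8C4 = 5: in row 8, 5 can only go here (every other open cell in that row sees a 5).
R8C8 = 6: in row 8, 6 can only go here (every other open cell in that row sees a 6).
R1C6 = 5: in row 1, 5 can only go here (every other open cell in that row sees a 5).
R9C5 = 6: in row 9, 6 can only go here (every other open cell in that row sees a 6).
R7C5 = 8: in column 5, 8 can only go here (every other open cell in that column sees an 8).
Singles propagation stalls; R8C9 is still open with candidates {2,3}.
  Try R8C9 = 3: this forces R6C9=2, R6C2=3; then row 9 has no cell left for 3 — contradiction.
So R8C9 = 2.
R6C9 = 3 (sole candidate).
R7C8 = 9 (sole candidate).
R5C8 = 1 (sole candidate).
R6C2 = 2 (sole candidate).
R1C8 = 4 (sole candidate).
R4C1 = 3 (sole candidate).
R5C7 = 9 (sole candidate).
R7C1 = 2 (sole candidate).
R8C1 = 9: row 8 has {1,2,4,5,6,7}; col 1 has {1,2,3,4,5,6,7,8}; box has {1,2,4,5,6,7} → only 9 remains.
R9C8 = 8 (sole candidate).
R2C8 = 2 (sole candidate).
R4C7 = 2 (sole candidate).
R5C5 = 7 (sole candidate).
R8C7 = 3: row 8 has {1,2,4,5,6,7,9}; col 7 has {2,5,6,9}; box has {1,2,5,6,7,8,9} → only 3 remains.
R9C2 = 3 (sole candidate).
R9C7 = 4 (sole candidate).
R2C7 = 8 (sole candidate).
R4C4 = 1 (sole candidate).
R4C5 = 9 (sole candidate).
R4C6 = 6 (sole candidate).
R5C2 = 6 (sole candidate).
R5C6 = 3 (sole candidate).
R7C6 = 7 (sole candidate).
R8C2 = 8: row 8 has {1,2,3,4,5,6,7,9}; col 2 has {1,2,3,4,5,6,9}; box has {1,2,3,4,5,6,7,9} → only 8 remains.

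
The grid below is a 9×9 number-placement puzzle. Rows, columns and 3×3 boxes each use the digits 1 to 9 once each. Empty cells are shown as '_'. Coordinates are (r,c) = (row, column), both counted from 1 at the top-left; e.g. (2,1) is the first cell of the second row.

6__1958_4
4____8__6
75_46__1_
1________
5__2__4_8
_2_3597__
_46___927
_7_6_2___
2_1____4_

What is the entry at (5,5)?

1

(1,2) = 3 (sole candidate).
(1,3) = 2 (sole candidate).
(1,8) = 7 (sole candidate).
(2,3) = 9 (sole candidate).
(2,4) = 7 (sole candidate).
(3,3) = 8 (sole candidate).
(3,6) = 3 (sole candidate).
(3,7) = 2 (sole candidate).
(3,9) = 9 (sole candidate).
(4,4) = 8 (sole candidate).
(6,1) = 8 (sole candidate).
(6,3) = 4 (sole candidate).
(6,8) = 6 (sole candidate).
(6,9) = 1 (sole candidate).
(7,1) = 3 (sole candidate).
(7,4) = 5 (sole candidate).
(7,6) = 1 (sole candidate).
(8,1) = 9 (sole candidate).
(8,3) = 5 (sole candidate).
(8,9) = 3 (sole candidate).
(9,2) = 8 (sole candidate).
(9,4) = 9 (sole candidate).
(9,6) = 7 (sole candidate).
(9,9) = 5 (sole candidate).
(2,2) = 1 (sole candidate).
(2,5) = 2 (sole candidate).
(4,9) = 2 (sole candidate).
(5,6) = 6 (sole candidate).
(7,5) = 8 (sole candidate).
(8,5) = 4 (sole candidate).
(8,7) = 1 (sole candidate).
(8,8) = 8 (sole candidate).
(9,5) = 3 (sole candidate).
(9,7) = 6 (sole candidate).
(4,5) = 7 (sole candidate).
(4,6) = 4 (sole candidate).
(5,2) = 9 (sole candidate).
(5,5) = 1: row 5 has {2,4,5,6,8,9}; col 5 has {2,3,4,5,6,7,8,9}; box has {2,3,4,5,6,7,8,9} → only 1 remains.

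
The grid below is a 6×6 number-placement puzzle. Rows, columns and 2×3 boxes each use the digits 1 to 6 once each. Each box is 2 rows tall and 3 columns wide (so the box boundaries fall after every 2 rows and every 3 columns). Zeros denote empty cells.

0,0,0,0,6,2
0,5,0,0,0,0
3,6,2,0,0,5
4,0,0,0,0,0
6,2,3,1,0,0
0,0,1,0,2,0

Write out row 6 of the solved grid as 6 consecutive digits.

541623

row 1, column 1 = 1 (sole candidate).
row 1, column 3 = 4 (sole candidate).
row 2, column 1 = 2 (sole candidate).
row 2, column 3 = 6 (sole candidate).
row 3, column 4 = 4 (sole candidate).
row 3, column 5 = 1 (sole candidate).
row 4, column 2 = 1 (sole candidate).
row 4, column 3 = 5 (sole candidate).
row 4, column 5 = 3 (sole candidate).
row 4, column 6 = 6 (sole candidate).
row 5, column 6 = 4 (sole candidate).
row 6, column 1 = 5: row 6 has {1,2}; col 1 has {1,2,3,4,6}; box has {1,2,3,6} → only 5 remains.
row 6, column 2 = 4: row 6 has {1,2,5}; col 2 has {1,2,5,6}; box has {1,2,3,5,6} → only 4 remains.
row 6, column 6 = 3: row 6 has {1,2,4,5}; col 6 has {2,4,5,6}; box has {1,2,4} → only 3 remains.
row 1, column 2 = 3 (sole candidate).
row 1, column 4 = 5 (sole candidate).
row 2, column 4 = 3 (sole candidate).
row 2, column 5 = 4 (sole candidate).
row 2, column 6 = 1 (sole candidate).
row 4, column 4 = 2 (sole candidate).
row 5, column 5 = 5 (sole candidate).
row 6, column 4 = 6: row 6 has {1,2,3,4,5}; col 4 has {1,2,3,4,5}; box has {1,2,3,4,5} → only 6 remains.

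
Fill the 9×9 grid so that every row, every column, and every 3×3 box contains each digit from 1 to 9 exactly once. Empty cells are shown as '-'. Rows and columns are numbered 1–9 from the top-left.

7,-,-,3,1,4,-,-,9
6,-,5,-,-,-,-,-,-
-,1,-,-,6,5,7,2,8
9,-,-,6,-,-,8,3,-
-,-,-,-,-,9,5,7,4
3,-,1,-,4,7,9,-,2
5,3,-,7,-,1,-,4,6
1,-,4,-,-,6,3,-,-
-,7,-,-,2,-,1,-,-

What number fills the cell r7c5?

r1c7 = 6: row 1 has {1,3,4,7,9}; col 7 has {1,3,5,7,8,9}; box has {2,7,8,9} → only 6 remains.
r1c8 = 5: row 1 has {1,3,4,6,7,9}; col 8 has {2,3,4,7}; box has {2,6,7,8,9} → only 5 remains.
r2c7 = 4: row 2 has {5,6}; col 7 has {1,3,5,6,7,8,9}; box has {2,5,6,7,8,9} → only 4 remains.
r2c8 = 1: row 2 has {4,5,6}; col 8 has {2,3,4,5,7}; box has {2,4,5,6,7,8,9} → only 1 remains.
r2c9 = 3: row 2 has {1,4,5,6}; col 9 has {2,4,6,8,9}; box has {1,2,4,5,6,7,8,9} → only 3 remains.
r3c1 = 4: row 3 has {1,2,5,6,7,8}; col 1 has {1,3,5,6,7,9}; box has {1,5,6,7} → only 4 remains.
r3c4 = 9: row 3 has {1,2,4,5,6,7,8}; col 4 has {3,6,7}; box has {1,3,4,5,6} → only 9 remains.
r4c5 = 5: row 4 has {3,6,8,9}; col 5 has {1,2,4,6}; box has {4,6,7,9} → only 5 remains.
r4c6 = 2: row 4 has {3,5,6,8,9}; col 6 has {1,4,5,6,7,9}; box has {4,5,6,7,9} → only 2 remains.
r4c9 = 1: row 4 has {2,3,5,6,8,9}; col 9 has {2,3,4,6,8,9}; box has {2,3,4,5,7,8,9} → only 1 remains.
r6c4 = 8: row 6 has {1,2,3,4,7,9}; col 4 has {3,6,7,9}; box has {2,4,5,6,7,9} → only 8 remains.
r6c8 = 6: row 6 has {1,2,3,4,7,8,9}; col 8 has {1,2,3,4,5,7}; box has {1,2,3,4,5,7,8,9} → only 6 remains.
r7c7 = 2: row 7 has {1,3,4,5,6,7}; col 7 has {1,3,4,5,6,7,8,9}; box has {1,3,4,6} → only 2 remains.
r8c4 = 5: row 8 has {1,3,4,6}; col 4 has {3,6,7,8,9}; box has {1,2,6,7} → only 5 remains.
r8c9 = 7: row 8 has {1,3,4,5,6}; col 9 has {1,2,3,4,6,8,9}; box has {1,2,3,4,6} → only 7 remains.
r9c1 = 8: row 9 has {1,2,7}; col 1 has {1,3,4,5,6,7,9}; box has {1,3,4,5,7} → only 8 remains.
r9c4 = 4: row 9 has {1,2,7,8}; col 4 has {3,5,6,7,8,9}; box has {1,2,5,6,7} → only 4 remains.
r9c6 = 3: row 9 has {1,2,4,7,8}; col 6 has {1,2,4,5,6,7,9}; box has {1,2,4,5,6,7} → only 3 remains.
r9c8 = 9: row 9 has {1,2,3,4,7,8}; col 8 has {1,2,3,4,5,6,7}; box has {1,2,3,4,6,7} → only 9 remains.
r9c9 = 5: row 9 has {1,2,3,4,7,8,9}; col 9 has {1,2,3,4,6,7,8,9}; box has {1,2,3,4,6,7,9} → only 5 remains.
r2c4 = 2: row 2 has {1,3,4,5,6}; col 4 has {3,4,5,6,7,8,9}; box has {1,3,4,5,6,9} → only 2 remains.
r2c6 = 8: row 2 has {1,2,3,4,5,6}; col 6 has {1,2,3,4,5,6,7,9}; box has {1,2,3,4,5,6,9} → only 8 remains.
r3c3 = 3: row 3 has {1,2,4,5,6,7,8,9}; col 3 has {1,4,5}; box has {1,4,5,6,7} → only 3 remains.
r4c2 = 4: row 4 has {1,2,3,5,6,8,9}; col 2 has {1,3,7}; box has {1,3,9} → only 4 remains.
r4c3 = 7: row 4 has {1,2,3,4,5,6,8,9}; col 3 has {1,3,4,5}; box has {1,3,4,9} → only 7 remains.
r5c1 = 2: row 5 has {4,5,7,9}; col 1 has {1,3,4,5,6,7,8,9}; box has {1,3,4,7,9} → only 2 remains.
r5c4 = 1: row 5 has {2,4,5,7,9}; col 4 has {2,3,4,5,6,7,8,9}; box has {2,4,5,6,7,8,9} → only 1 remains.
r5c5 = 3: row 5 has {1,2,4,5,7,9}; col 5 has {1,2,4,5,6}; box has {1,2,4,5,6,7,8,9} → only 3 remains.
r6c2 = 5: row 6 has {1,2,3,4,6,7,8,9}; col 2 has {1,3,4,7}; box has {1,2,3,4,7,9} → only 5 remains.
r7c3 = 9: row 7 has {1,2,3,4,5,6,7}; col 3 has {1,3,4,5,7}; box has {1,3,4,5,7,8} → only 9 remains.
r7c5 = 8: row 7 has {1,2,3,4,5,6,7,9}; col 5 has {1,2,3,4,5,6}; box has {1,2,3,4,5,6,7} → only 8 remains.

8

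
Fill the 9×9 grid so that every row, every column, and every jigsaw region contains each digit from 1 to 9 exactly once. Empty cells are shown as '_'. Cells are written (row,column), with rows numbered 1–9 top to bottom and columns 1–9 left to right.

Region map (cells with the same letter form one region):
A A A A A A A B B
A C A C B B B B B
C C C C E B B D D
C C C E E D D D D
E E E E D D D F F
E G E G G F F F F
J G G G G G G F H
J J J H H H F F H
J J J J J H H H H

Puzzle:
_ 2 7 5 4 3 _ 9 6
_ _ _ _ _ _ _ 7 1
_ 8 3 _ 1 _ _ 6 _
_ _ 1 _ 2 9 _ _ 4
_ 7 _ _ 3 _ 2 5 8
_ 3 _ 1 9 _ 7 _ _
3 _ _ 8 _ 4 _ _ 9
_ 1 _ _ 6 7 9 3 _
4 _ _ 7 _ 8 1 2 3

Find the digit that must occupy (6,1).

(1,7) = 8 (sole candidate).
(4,7) = 5 (sole candidate).
(4,8) = 8 (sole candidate).
(5,6) = 1 (sole candidate).
(6,8) = 4 (sole candidate).
(6,9) = 2 (sole candidate).
(7,7) = 6 (sole candidate).
(7,8) = 1 (sole candidate).
(8,4) = 4 (sole candidate).
(8,9) = 5 (sole candidate).
(9,5) = 5 (sole candidate).
(1,1) = 1 (sole candidate).
(2,5) = 8 (sole candidate).
(3,7) = 4 (sole candidate).
(3,9) = 7 (sole candidate).
(4,2) = 6 (sole candidate).
(4,4) = 3 (sole candidate).
(6,6) = 6 (sole candidate).
(7,2) = 5 (sole candidate).
(7,3) = 2 (sole candidate).
(7,5) = 7 (sole candidate).
(8,3) = 8 (sole candidate).
(9,2) = 9 (sole candidate).
(9,3) = 6 (sole candidate).
(2,2) = 4 (sole candidate).
(2,3) = 9 (sole candidate).
(2,4) = 2 (sole candidate).
(2,6) = 5 (sole candidate).
(2,7) = 3 (sole candidate).
(3,4) = 9 (sole candidate).
(3,6) = 2 (sole candidate).
(4,1) = 7 (sole candidate).
(5,3) = 4 (sole candidate).
(5,4) = 6 (sole candidate).
(6,3) = 5 (sole candidate).
(8,1) = 2 (sole candidate).
(2,1) = 6 (sole candidate).
(3,1) = 5 (sole candidate).
(5,1) = 9 (sole candidate).
(6,1) = 8: row 6 has {1,2,3,4,5,6,7,9}; col 1 has {1,2,3,4,5,6,7,9}; region has {1,2,3,4,5,6,7,9} → only 8 remains.

8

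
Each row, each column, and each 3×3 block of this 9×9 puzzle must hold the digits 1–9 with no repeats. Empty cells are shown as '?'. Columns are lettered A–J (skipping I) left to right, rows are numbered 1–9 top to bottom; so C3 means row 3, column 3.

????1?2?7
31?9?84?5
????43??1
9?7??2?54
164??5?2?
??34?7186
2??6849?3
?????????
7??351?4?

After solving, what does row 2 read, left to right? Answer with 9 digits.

312978465

D1 = 5 (sole candidate).
F1 = 6 (sole candidate).
H2 = 6: row 2 has {1,3,4,5,8,9}; col 8 has {2,4,5,8}; box has {1,2,4,5,7} → only 6 remains.
G3 = 8 (sole candidate).
H3 = 9 (sole candidate).
B4 = 8 (sole candidate).
D4 = 1 (sole candidate).
G4 = 3 (sole candidate).
D5 = 8 (sole candidate).
G5 = 7 (sole candidate).
J5 = 9 (sole candidate).
A6 = 5 (sole candidate).
B6 = 2 (sole candidate).
E6 = 9 (sole candidate).
B7 = 5 (sole candidate).
C7 = 1 (sole candidate).
H7 = 7 (sole candidate).
F8 = 9 (sole candidate).
H8 = 1 (sole candidate).
B9 = 9 (sole candidate).
G9 = 6 (sole candidate).
B1 = 4 (sole candidate).
H1 = 3 (sole candidate).
C2 = 2: row 2 has {1,3,4,5,6,8,9}; col 3 has {1,3,4,7}; box has {1,3,4} → only 2 remains.
E2 = 7: row 2 has {1,2,3,4,5,6,8,9}; col 5 has {1,4,5,8,9}; box has {1,3,4,5,6,8,9} → only 7 remains.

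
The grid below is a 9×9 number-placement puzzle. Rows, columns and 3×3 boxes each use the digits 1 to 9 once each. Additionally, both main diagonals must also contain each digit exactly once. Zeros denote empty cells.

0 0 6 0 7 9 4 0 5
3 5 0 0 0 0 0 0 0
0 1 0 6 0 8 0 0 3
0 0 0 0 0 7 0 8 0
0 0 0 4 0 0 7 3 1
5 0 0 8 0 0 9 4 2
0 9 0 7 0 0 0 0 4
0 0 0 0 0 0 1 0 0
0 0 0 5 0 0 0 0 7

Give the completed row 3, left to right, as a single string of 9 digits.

r3c7 = 2: row 3 has {1,3,6,8}; col 7 has {1,4,7,9}; box has {3,4,5}; anti-diagonal has {5,7,8} → only 2 remains.
r4c9 = 6: row 4 has {7,8}; col 9 has {1,2,3,4,5,7}; box has {1,2,3,4,7,8,9} → only 6 remains.
r1c8 = 1: row 1 has {4,5,6,7,9}; col 8 has {3,4,8}; box has {2,3,4,5} → only 1 remains.
r4c7 = 5: row 4 has {6,7,8}; col 7 has {1,2,4,7,9}; box has {1,2,3,4,6,7,8,9} → only 5 remains.
r1c4 = 3: in row 1, 3 can only go here (every other open cell in that row sees a 3).
r2c3 = 7: in row 2, 7 can only go here (every other open cell in that row sees a 7).
r3c5 = 5: in row 3, 5 can only go here (every other open cell in that row sees a 5).
r3c8 = 7: in row 3, 7 can only go here (every other open cell in that row sees a 7).
r5c6 = 5: in row 5, 5 can only go here (every other open cell in that row sees a 5).
r6c2 = 7: in row 6, 7 can only go here (every other open cell in that row sees a 7).
r7c8 = 5: in row 7, 5 can only go here (every other open cell in that row sees a 5).
r8c3 = 5: in row 8, 5 can only go here (every other open cell in that row sees a 5).
r8c1 = 7: in row 8, 7 can only go here (every other open cell in that row sees a 7).
r3c3 = 4: in main diagonal, 4 can only go here (every other open cell in that diagonal sees a 4).
r3c1 = 9: row 3 has {1,2,3,4,5,6,7,8}; col 1 has {3,5,7}; box has {1,3,4,5,6,7} → only 9 remains.

914658273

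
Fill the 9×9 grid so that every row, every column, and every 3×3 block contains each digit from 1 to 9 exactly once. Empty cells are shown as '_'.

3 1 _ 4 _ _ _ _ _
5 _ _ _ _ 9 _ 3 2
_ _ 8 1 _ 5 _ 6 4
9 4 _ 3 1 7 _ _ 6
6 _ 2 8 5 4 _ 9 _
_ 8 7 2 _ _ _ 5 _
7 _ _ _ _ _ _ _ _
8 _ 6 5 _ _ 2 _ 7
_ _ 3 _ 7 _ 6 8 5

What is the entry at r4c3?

r1c3 = 9: row 1 has {1,3,4}; col 3 has {2,3,6,7,8}; box has {1,3,5,8} → only 9 remains.
r1c8 = 7: row 1 has {1,3,4,9}; col 8 has {3,5,6,8,9}; box has {2,3,4,6} → only 7 remains.
r1c9 = 8: row 1 has {1,3,4,7,9}; col 9 has {2,4,5,6,7}; box has {2,3,4,6,7} → only 8 remains.
r2c3 = 4: row 2 has {2,3,5,9}; col 3 has {2,3,6,7,8,9}; box has {1,3,5,8,9} → only 4 remains.
r2c7 = 1: row 2 has {2,3,4,5,9}; col 7 has {2,6}; box has {2,3,4,6,7,8} → only 1 remains.
r3c1 = 2: row 3 has {1,4,5,6,8}; col 1 has {3,5,6,7,8,9}; box has {1,3,4,5,8,9} → only 2 remains.
r3c2 = 7: row 3 has {1,2,4,5,6,8}; col 2 has {1,4,8}; box has {1,2,3,4,5,8,9} → only 7 remains.
r3c5 = 3: row 3 has {1,2,4,5,6,7,8}; col 5 has {1,5,7}; box has {1,4,5,9} → only 3 remains.
r3c7 = 9: row 3 has {1,2,3,4,5,6,7,8}; col 7 has {1,2,6}; box has {1,2,3,4,6,7,8} → only 9 remains.
r4c3 = 5: row 4 has {1,3,4,6,7,9}; col 3 has {2,3,4,6,7,8,9}; box has {2,4,6,7,8,9} → only 5 remains.

5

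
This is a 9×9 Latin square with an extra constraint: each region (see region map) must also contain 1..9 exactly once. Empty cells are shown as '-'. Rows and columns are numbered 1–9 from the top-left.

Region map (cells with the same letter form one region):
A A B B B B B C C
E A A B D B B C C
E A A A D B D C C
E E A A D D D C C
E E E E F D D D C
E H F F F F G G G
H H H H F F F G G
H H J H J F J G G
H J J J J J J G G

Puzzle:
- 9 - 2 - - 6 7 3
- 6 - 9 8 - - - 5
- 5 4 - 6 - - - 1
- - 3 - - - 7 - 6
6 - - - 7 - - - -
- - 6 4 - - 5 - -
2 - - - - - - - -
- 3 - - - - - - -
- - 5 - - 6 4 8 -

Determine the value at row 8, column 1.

4

row 5, column 8 = 5: in column 8, 5 can only go here (every other open cell in that column sees a 5).
row 4, column 1 = 5: in row 4, 5 can only go here (every other open cell in that row sees a 5).
row 5, column 9 = 8: in column 9, 8 can only go here (every other open cell in that column sees an 8).
row 2, column 3 = 2: in region A, 2 can only go here (every other open cell in that region sees a 2).
row 2, column 8 = 4: row 2 has {2,5,6,8,9}; col 8 has {5,7,8}; region has {1,3,5,6,7,8} → only 4 remains.
row 8, column 1 = 4: in column 1, 4 can only go here (every other open cell in that column sees a 4).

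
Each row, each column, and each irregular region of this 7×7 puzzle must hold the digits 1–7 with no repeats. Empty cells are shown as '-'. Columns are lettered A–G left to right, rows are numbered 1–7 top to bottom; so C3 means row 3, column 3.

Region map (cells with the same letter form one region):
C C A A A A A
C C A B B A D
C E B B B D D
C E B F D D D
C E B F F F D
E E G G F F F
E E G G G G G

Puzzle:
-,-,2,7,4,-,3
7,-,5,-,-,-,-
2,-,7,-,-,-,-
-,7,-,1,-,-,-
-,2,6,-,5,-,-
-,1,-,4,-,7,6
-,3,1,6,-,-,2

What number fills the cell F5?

D5 = 3 (sole candidate).
F5 = 4: row 5 has {2,3,5,6}; col 6 has {7}; region has {1,3,5,6,7} → only 4 remains.

4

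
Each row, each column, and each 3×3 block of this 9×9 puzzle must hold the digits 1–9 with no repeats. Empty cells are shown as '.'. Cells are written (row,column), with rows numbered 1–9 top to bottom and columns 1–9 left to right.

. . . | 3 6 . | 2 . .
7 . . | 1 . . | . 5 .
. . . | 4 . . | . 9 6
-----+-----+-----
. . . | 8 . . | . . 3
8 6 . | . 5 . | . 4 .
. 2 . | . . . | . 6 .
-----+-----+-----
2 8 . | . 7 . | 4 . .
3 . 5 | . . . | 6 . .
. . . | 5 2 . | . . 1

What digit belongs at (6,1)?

5

(3,5) = 8 (sole candidate).
(7,8) = 3 (sole candidate).
(8,4) = 9 (sole candidate).
(2,5) = 9 (sole candidate).
(2,6) = 2 (sole candidate).
(6,4) = 7 (sole candidate).
(7,4) = 6 (sole candidate).
(7,6) = 1 (sole candidate).
(8,5) = 4 (sole candidate).
(8,6) = 8 (sole candidate).
(9,6) = 3 (sole candidate).
(4,5) = 1 (sole candidate).
(5,4) = 2 (sole candidate).
(5,6) = 9 (sole candidate).
(5,9) = 7 (sole candidate).
(6,5) = 3 (sole candidate).
(6,6) = 4 (sole candidate).
(7,3) = 9 (sole candidate).
(7,9) = 5 (sole candidate).
(8,9) = 2 (sole candidate).
(4,6) = 6 (sole candidate).
(4,8) = 2 (sole candidate).
(5,7) = 1 (sole candidate).
(6,3) = 1 (sole candidate).
(8,8) = 7 (sole candidate).
(9,8) = 8 (sole candidate).
(1,8) = 1 (sole candidate).
(5,3) = 3 (sole candidate).
(8,2) = 1 (sole candidate).
(9,7) = 9 (sole candidate).
(3,3) = 2 (sole candidate).
(4,7) = 5 (sole candidate).
(6,7) = 8 (sole candidate).
(6,9) = 9 (sole candidate).
(2,7) = 3 (sole candidate).
(3,7) = 7 (sole candidate).
(6,1) = 5: row 6 has {1,2,3,4,6,7,8,9}; col 1 has {2,3,7,8}; box has {1,2,3,6,8} → only 5 remains.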